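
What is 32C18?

C(32,18) = C(32,14) by symmetry.
C(32,14) = (32·31·30·29·28·27·26·25·24·23·22·21·20·19) / 14! = 41098950018846720000 / 87178291200 = 471435600.

471435600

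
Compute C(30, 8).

5852925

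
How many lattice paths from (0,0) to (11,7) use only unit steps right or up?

Each path is a sequence of 18 steps with 11 rights: C(18,11) = 31824.

31824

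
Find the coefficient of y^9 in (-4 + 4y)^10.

-10485760

The general term is C(10,j)·(-4)^j·(4y)^(10-j); the y^9 term has j = 1.
C(10,1) = 10.
Coefficient = C(10,1) · (-4)^1 · 4^9 = 10 · (-4) · 262144 = -10485760.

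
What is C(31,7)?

2629575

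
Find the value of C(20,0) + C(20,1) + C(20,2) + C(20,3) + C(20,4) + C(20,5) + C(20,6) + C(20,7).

1 + 20 + 190 + 1140 + 4845 + 15504 + 38760 + 77520 = 137980.

137980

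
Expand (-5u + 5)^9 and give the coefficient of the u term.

-17578125

The general term is C(9,j)·(-5u)^j·(5)^(9-j); the u^1 term has j = 1.
C(9,1) = 9.
Coefficient = C(9,1) · (-5)^1 · 5^8 = 9 · (-5) · 390625 = -17578125.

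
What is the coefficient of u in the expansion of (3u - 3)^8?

The general term is C(8,j)·(3u)^j·(-3)^(8-j); the u^1 term has j = 1.
C(8,1) = 8.
Coefficient = C(8,1) · 3^1 · (-3)^7 = 8 · 3 · (-2187) = -52488.

-52488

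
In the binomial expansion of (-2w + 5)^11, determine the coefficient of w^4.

412500000

The general term is C(11,j)·(-2w)^j·(5)^(11-j); the w^4 term has j = 4.
C(11,4) = 330.
Coefficient = C(11,4) · (-2)^4 · 5^7 = 330 · 16 · 78125 = 412500000.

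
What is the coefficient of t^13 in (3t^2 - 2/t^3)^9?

-118098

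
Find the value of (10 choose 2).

C(10,2) = (10·9) / 2! = 90 / 2 = 45.

45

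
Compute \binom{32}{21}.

C(32,21) = C(32,11) by symmetry.
C(32,11) = (32·31·30·29·28·27·26·25·24·23·22) / 11! = 5150244363264000 / 39916800 = 129024480.

129024480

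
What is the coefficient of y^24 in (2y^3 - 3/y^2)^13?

General term: C(13,j)·(2y^3)^j·(-3/y^2)^(13-j), with y-exponent 3j − 2(13−j) = 5j − 26.
Set 5j − 26 = 24: j = 10.
C(13,10) = 286; 2^10 = 1024; (-3)^3 = -27.
Coefficient = 286 · 1024 · (-27) = -7907328.

-7907328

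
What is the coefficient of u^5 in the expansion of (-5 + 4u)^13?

514800000000

The general term is C(13,j)·(-5)^j·(4u)^(13-j); the u^5 term has j = 8.
C(13,8) = 1287.
Coefficient = C(13,8) · (-5)^8 · 4^5 = 1287 · 390625 · 1024 = 514800000000.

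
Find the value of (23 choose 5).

C(23,5) = (23·22·21·20·19) / 5! = 4037880 / 120 = 33649.

33649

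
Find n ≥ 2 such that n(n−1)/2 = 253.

n(n−1)/2 = 253 ⇒ n(n−1) = 506. Since 23·22 = 506, n = 23.

23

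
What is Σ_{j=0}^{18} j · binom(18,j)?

2359296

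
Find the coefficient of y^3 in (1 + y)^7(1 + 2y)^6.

867

Coefficient of y^3 = Σ_{j} C(7,j)·1^j·C(6,3-j)·2^(3-j) for j from 0 to 3.
= 160 + 420 + 252 + 35 = 867.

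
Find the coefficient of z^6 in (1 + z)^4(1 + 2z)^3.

Coefficient of z^6 = Σ_{j} C(4,j)·1^j·C(3,6-j)·2^(6-j) for j from 3 to 4.
= 32 + 12 = 44.

44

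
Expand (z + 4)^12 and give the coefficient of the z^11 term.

48

The general term is C(12,j)·(z)^j·(4)^(12-j); the z^11 term has j = 11.
C(12,11) = 12.
Coefficient = C(12,11) · 4^1 = 12 · 4 = 48.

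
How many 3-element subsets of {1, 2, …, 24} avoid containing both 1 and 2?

All 3-subsets: C(24,3) = 2024. Those containing both fixed elements: C(22,1) = 22.
2024 − 22 = 2002.

2002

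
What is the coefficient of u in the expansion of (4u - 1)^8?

The general term is C(8,j)·(4u)^j·(-1)^(8-j); the u^1 term has j = 1.
C(8,1) = 8.
Coefficient = C(8,1) · 4^1 · (-1)^7 = 8 · 4 · (-1) = -32.

-32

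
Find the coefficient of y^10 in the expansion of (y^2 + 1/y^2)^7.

7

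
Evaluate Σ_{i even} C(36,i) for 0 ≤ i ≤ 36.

Half of (1+1)^36 + (1−1)^36 gives the even-index sum: 2^35 = 34359738368.

34359738368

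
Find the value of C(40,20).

137846528820

C(40,20) = (40·39·38·37·36·35·34·33·32·31·30·29·28·27·26·25·24·23·22·21) / 20! = 335367096786357081410764800000 / 2432902008176640000 = 137846528820.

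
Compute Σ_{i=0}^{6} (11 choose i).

1486

1 + 11 + 55 + 165 + 330 + 462 + 462 = 1486.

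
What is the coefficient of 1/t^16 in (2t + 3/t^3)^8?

81648

General term: C(8,j)·(2t)^j·(3/t^3)^(8-j), with t-exponent 1j − 3(8−j) = 4j − 24.
Set 4j − 24 = -16: j = 2.
C(8,2) = 28; 2^2 = 4; 3^6 = 729.
Coefficient = 28 · 4 · 729 = 81648.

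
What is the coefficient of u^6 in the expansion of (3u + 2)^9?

489888

The general term is C(9,j)·(3u)^j·(2)^(9-j); the u^6 term has j = 6.
C(9,6) = 84.
Coefficient = C(9,6) · 3^6 · 2^3 = 84 · 729 · 8 = 489888.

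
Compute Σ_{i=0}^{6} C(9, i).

466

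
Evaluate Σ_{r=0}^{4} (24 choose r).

12951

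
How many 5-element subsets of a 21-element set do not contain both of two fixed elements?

19380

All 5-subsets: C(21,5) = 20349. Those containing both fixed elements: C(19,3) = 969.
20349 − 969 = 19380.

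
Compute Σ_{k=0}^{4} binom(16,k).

1 + 16 + 120 + 560 + 1820 = 2517.

2517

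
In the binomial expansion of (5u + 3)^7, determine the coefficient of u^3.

354375

The general term is C(7,j)·(5u)^j·(3)^(7-j); the u^3 term has j = 3.
C(7,3) = 35.
Coefficient = C(7,3) · 5^3 · 3^4 = 35 · 125 · 81 = 354375.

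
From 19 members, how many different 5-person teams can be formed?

11628

This is C(19,5) = 11628.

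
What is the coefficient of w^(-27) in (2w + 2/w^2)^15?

491520

General term: C(15,j)·(2w)^j·(2/w^2)^(15-j), with w-exponent 1j − 2(15−j) = 3j − 30.
Set 3j − 30 = -27: j = 1.
C(15,1) = 15; 2^1 = 2; 2^14 = 16384.
Coefficient = 15 · 2 · 16384 = 491520.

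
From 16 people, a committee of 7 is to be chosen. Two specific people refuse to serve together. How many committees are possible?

All 7-subsets: C(16,7) = 11440. Those containing both fixed elements: C(14,5) = 2002.
11440 − 2002 = 9438.

9438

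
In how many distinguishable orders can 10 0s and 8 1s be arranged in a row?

Choose positions for the 0s: C(18,10) = 43758.

43758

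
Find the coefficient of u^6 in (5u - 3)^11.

The general term is C(11,j)·(5u)^j·(-3)^(11-j); the u^6 term has j = 6.
C(11,6) = 462.
Coefficient = C(11,6) · 5^6 · (-3)^5 = 462 · 15625 · (-243) = -1754156250.

-1754156250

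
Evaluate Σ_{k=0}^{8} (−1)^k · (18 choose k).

The partial alternating sum Σ_{k=0}^{8} (−1)^k C(18,k) = (−1)^8 C(17,8) = 24310.

24310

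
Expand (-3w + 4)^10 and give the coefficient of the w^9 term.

The general term is C(10,j)·(-3w)^j·(4)^(10-j); the w^9 term has j = 9.
C(10,9) = 10.
Coefficient = C(10,9) · (-3)^9 · 4^1 = 10 · (-19683) · 4 = -787320.

-787320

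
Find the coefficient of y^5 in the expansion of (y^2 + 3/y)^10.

61236

General term: C(10,j)·(y^2)^j·(3/y)^(10-j), with y-exponent 2j − 1(10−j) = 3j − 10.
Set 3j − 10 = 5: j = 5.
C(10,5) = 252; 1^5 = 1; 3^5 = 243.
Coefficient = 252 · 1 · 243 = 61236.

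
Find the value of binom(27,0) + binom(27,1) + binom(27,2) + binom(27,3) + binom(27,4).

20854

1 + 27 + 351 + 2925 + 17550 = 20854.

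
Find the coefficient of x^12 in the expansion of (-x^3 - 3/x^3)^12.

40095

General term: C(12,j)·(-x^3)^j·(-3/x^3)^(12-j), with x-exponent 3j − 3(12−j) = 6j − 36.
Set 6j − 36 = 12: j = 8.
C(12,8) = 495; (-1)^8 = 1; (-3)^4 = 81.
Coefficient = 495 · 1 · 81 = 40095.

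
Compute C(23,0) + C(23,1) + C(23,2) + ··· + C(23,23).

The entries of row 23 sum to 2^23 = 8388608.

8388608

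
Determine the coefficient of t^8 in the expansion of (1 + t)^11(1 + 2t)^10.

3892485

Coefficient of t^8 = Σ_{j} C(11,j)·1^j·C(10,8-j)·2^(8-j) for j from 0 to 8.
= 11520 + 168960 + 739200 + 1330560 + 1108800 + 443520 + 83160 + 6600 + 165 = 3892485.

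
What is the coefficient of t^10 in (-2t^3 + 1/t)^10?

-8064

General term: C(10,j)·(-2t^3)^j·(1/t)^(10-j), with t-exponent 3j − 1(10−j) = 4j − 10.
Set 4j − 10 = 10: j = 5.
C(10,5) = 252; (-2)^5 = -32; 1^5 = 1.
Coefficient = 252 · (-32) · 1 = -8064.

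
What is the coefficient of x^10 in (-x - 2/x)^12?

24

General term: C(12,j)·(-x)^j·(-2/x)^(12-j), with x-exponent 1j − 1(12−j) = 2j − 12.
Set 2j − 12 = 10: j = 11.
C(12,11) = 12; (-1)^11 = -1; (-2)^1 = -2.
Coefficient = 12 · (-1) · (-2) = 24.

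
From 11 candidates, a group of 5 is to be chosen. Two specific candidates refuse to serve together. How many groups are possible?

378

All 5-subsets: C(11,5) = 462. Those containing both fixed elements: C(9,3) = 84.
462 − 84 = 378.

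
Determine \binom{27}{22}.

C(27,22) = C(27,5) by symmetry.
C(27,5) = (27·26·25·24·23) / 5! = 9687600 / 120 = 80730.

80730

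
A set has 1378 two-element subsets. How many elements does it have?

53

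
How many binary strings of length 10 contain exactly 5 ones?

252

Choose the 5 positions: C(10,5) = 252.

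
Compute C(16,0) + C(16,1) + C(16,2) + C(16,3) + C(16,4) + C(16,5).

1 + 16 + 120 + 560 + 1820 + 4368 = 6885.

6885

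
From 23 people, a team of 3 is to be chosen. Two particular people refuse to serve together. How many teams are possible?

1750

All 3-subsets: C(23,3) = 1771. Those containing both fixed elements: C(21,1) = 21.
1771 − 21 = 1750.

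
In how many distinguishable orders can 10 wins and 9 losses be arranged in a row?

92378

Choose positions for the wins: C(19,10) = 92378.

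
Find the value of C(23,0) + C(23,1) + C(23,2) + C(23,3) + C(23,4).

1 + 23 + 253 + 1771 + 8855 = 10903.

10903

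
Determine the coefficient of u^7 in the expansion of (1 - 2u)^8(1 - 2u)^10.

(1 - 2u)^8(1 - 2u)^10 = (1 - 2u)^18, so the coefficient of u^7 is C(18,7)·(-2)^7 = 31824·-128 = -4073472.

-4073472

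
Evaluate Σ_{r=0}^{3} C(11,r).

232

1 + 11 + 55 + 165 = 232.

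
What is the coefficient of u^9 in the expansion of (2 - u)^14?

The general term is C(14,j)·(2)^j·(-u)^(14-j); the u^9 term has j = 5.
C(14,5) = 2002.
Coefficient = C(14,5) · 2^5 · (-1)^9 = 2002 · 32 · (-1) = -64064.

-64064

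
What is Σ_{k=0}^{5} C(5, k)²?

252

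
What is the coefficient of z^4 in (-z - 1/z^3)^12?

66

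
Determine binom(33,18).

1037158320

C(33,18) = C(33,15) by symmetry.
C(33,15) = (33·32·31·30·29·28·27·26·25·24·23·22·21·20·19) / 15! = 1356265350621941760000 / 1307674368000 = 1037158320.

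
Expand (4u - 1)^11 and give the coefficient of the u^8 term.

The general term is C(11,j)·(4u)^j·(-1)^(11-j); the u^8 term has j = 8.
C(11,8) = 165.
Coefficient = C(11,8) · 4^8 · (-1)^3 = 165 · 65536 · (-1) = -10813440.

-10813440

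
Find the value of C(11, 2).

C(11,2) = (11·10) / 2! = 110 / 2 = 55.

55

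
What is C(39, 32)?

15380937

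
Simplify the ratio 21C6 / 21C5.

8/3

C(n,k+1)/C(n,k) = (n−k)/(k+1) = (21−5)/(5+1) = 16/6 = 8/3.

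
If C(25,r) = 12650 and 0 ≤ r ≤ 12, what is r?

4

C(25,r) increases on 0 ≤ r ≤ 12. C(25,3) = 2300 and C(25,4) = 12650, so r = 4.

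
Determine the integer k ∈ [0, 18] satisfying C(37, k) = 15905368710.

C(37,k) increases on 0 ≤ k ≤ 18. C(37,16) = 12875774670 and C(37,17) = 15905368710, so k = 17.

17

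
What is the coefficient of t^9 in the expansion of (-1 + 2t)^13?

366080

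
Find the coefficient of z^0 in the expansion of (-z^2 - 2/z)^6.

240

General term: C(6,j)·(-z^2)^j·(-2/z)^(6-j), with z-exponent 2j − 1(6−j) = 3j − 6.
Set 3j − 6 = 0: j = 2.
C(6,2) = 15; (-1)^2 = 1; (-2)^4 = 16.
Coefficient = 15 · 1 · 16 = 240.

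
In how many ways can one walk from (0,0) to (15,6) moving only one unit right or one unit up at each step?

Each path is a sequence of 21 steps with 15 rights: C(21,15) = 54264.

54264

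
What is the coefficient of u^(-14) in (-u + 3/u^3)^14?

-7505784

General term: C(14,j)·(-u)^j·(3/u^3)^(14-j), with u-exponent 1j − 3(14−j) = 4j − 42.
Set 4j − 42 = -14: j = 7.
C(14,7) = 3432; (-1)^7 = -1; 3^7 = 2187.
Coefficient = 3432 · (-1) · 2187 = -7505784.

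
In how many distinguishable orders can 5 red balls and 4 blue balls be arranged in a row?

126

Choose positions for the red balls: C(9,5) = 126.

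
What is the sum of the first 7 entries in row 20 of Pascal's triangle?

1 + 20 + 190 + 1140 + 4845 + 15504 + 38760 = 60460.

60460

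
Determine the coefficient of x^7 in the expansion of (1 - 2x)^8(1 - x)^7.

Coefficient of x^7 = Σ_{j} C(8,j)·(-2)^j·C(7,7-j)·(-1)^(7-j) for j from 0 to 7.
= (-1) + (-112) + (-2352) + (-15680) + (-39200) + (-37632) + (-12544) + (-1024) = -108545.

-108545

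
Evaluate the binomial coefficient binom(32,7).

3365856

C(32,7) = (32·31·30·29·28·27·26) / 7! = 16963914240 / 5040 = 3365856.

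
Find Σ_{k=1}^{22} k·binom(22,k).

Since k·C(22,k) = 22·C(21,k−1), the sum is 22·2^21 = 22·2097152 = 46137344.

46137344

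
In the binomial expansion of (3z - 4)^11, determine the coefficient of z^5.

459841536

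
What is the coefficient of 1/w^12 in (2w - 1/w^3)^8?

-448

General term: C(8,j)·(2w)^j·(-1/w^3)^(8-j), with w-exponent 1j − 3(8−j) = 4j − 24.
Set 4j − 24 = -12: j = 3.
C(8,3) = 56; 2^3 = 8; (-1)^5 = -1.
Coefficient = 56 · 8 · (-1) = -448.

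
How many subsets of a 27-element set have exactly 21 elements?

Choose the 21 positions: C(27,21) = 296010.

296010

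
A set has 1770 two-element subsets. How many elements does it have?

60

n(n−1)/2 = 1770 ⇒ n(n−1) = 3540. Since 60·59 = 3540, n = 60.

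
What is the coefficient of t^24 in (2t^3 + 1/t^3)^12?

67584

General term: C(12,j)·(2t^3)^j·(1/t^3)^(12-j), with t-exponent 3j − 3(12−j) = 6j − 36.
Set 6j − 36 = 24: j = 10.
C(12,10) = 66; 2^10 = 1024; 1^2 = 1.
Coefficient = 66 · 1024 · 1 = 67584.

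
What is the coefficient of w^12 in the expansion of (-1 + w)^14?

91

The general term is C(14,j)·(-1)^j·(w)^(14-j); the w^12 term has j = 2.
C(14,2) = 91.
Coefficient = C(14,2) = 91.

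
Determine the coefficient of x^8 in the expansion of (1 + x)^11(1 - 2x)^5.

Coefficient of x^8 = Σ_{j} C(11,j)·1^j·C(5,8-j)·(-2)^(8-j) for j from 3 to 8.
= (-5280) + 26400 + (-36960) + 18480 + (-3300) + 165 = -495.

-495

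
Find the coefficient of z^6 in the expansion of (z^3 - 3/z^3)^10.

General term: C(10,j)·(z^3)^j·(-3/z^3)^(10-j), with z-exponent 3j − 3(10−j) = 6j − 30.
Set 6j − 30 = 6: j = 6.
C(10,6) = 210; 1^6 = 1; (-3)^4 = 81.
Coefficient = 210 · 1 · 81 = 17010.

17010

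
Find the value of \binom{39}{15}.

25140840660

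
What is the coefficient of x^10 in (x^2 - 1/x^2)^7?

-7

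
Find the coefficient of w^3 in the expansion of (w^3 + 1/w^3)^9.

General term: C(9,j)·(w^3)^j·(1/w^3)^(9-j), with w-exponent 3j − 3(9−j) = 6j − 27.
Set 6j − 27 = 3: j = 5.
C(9,5) = 126; 1^5 = 1; 1^4 = 1.
Coefficient = 126 · 1 · 1 = 126.

126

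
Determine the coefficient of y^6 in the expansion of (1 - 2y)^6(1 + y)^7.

Coefficient of y^6 = Σ_{j} C(6,j)·(-2)^j·C(7,6-j)·1^(6-j) for j from 0 to 6.
= 7 + (-252) + 2100 + (-5600) + 5040 + (-1344) + 64 = 15.

15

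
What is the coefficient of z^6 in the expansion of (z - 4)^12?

3784704

The general term is C(12,j)·(z)^j·(-4)^(12-j); the z^6 term has j = 6.
C(12,6) = 924.
Coefficient = C(12,6) · (-4)^6 = 924 · 4096 = 3784704.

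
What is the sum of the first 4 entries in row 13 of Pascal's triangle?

378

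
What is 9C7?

36

C(9,7) = C(9,2) by symmetry.
C(9,2) = (9·8) / 2! = 72 / 2 = 36.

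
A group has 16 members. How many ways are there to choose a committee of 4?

This is C(16,4) = 1820.

1820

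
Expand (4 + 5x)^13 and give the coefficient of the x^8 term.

The general term is C(13,j)·(4)^j·(5x)^(13-j); the x^8 term has j = 5.
C(13,5) = 1287.
Coefficient = C(13,5) · 4^5 · 5^8 = 1287 · 1024 · 390625 = 514800000000.

514800000000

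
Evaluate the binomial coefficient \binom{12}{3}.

C(12,3) = (12·11·10) / 3! = 1320 / 6 = 220.

220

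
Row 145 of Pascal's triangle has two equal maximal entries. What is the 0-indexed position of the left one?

72

For odd n = 145, C(145,i) peaks at i = (n−1)/2 and (n+1)/2; the lower is 72.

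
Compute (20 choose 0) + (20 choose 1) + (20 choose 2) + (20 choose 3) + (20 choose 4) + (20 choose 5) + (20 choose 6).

60460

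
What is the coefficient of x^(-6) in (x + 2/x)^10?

General term: C(10,j)·(x)^j·(2/x)^(10-j), with x-exponent 1j − 1(10−j) = 2j − 10.
Set 2j − 10 = -6: j = 2.
C(10,2) = 45; 1^2 = 1; 2^8 = 256.
Coefficient = 45 · 1 · 256 = 11520.

11520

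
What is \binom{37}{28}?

124403620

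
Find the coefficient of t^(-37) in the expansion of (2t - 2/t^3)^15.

General term: C(15,j)·(2t)^j·(-2/t^3)^(15-j), with t-exponent 1j − 3(15−j) = 4j − 45.
Set 4j − 45 = -37: j = 2.
C(15,2) = 105; 2^2 = 4; (-2)^13 = -8192.
Coefficient = 105 · 4 · (-8192) = -3440640.

-3440640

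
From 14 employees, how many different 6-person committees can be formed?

This is C(14,6) = 3003.

3003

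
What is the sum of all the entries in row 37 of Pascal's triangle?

Setting x = 1 in (1+x)^37 gives Σ C(37,j) = 2^37 = 137438953472.

137438953472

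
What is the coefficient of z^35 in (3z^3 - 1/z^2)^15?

167403915

General term: C(15,j)·(3z^3)^j·(-1/z^2)^(15-j), with z-exponent 3j − 2(15−j) = 5j − 30.
Set 5j − 30 = 35: j = 13.
C(15,13) = 105; 3^13 = 1594323; (-1)^2 = 1.
Coefficient = 105 · 1594323 · 1 = 167403915.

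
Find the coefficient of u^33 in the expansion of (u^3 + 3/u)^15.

12285

General term: C(15,j)·(u^3)^j·(3/u)^(15-j), with u-exponent 3j − 1(15−j) = 4j − 15.
Set 4j − 15 = 33: j = 12.
C(15,12) = 455; 1^12 = 1; 3^3 = 27.
Coefficient = 455 · 1 · 27 = 12285.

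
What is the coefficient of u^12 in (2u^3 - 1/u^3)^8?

1792

General term: C(8,j)·(2u^3)^j·(-1/u^3)^(8-j), with u-exponent 3j − 3(8−j) = 6j − 24.
Set 6j − 24 = 12: j = 6.
C(8,6) = 28; 2^6 = 64; (-1)^2 = 1.
Coefficient = 28 · 64 · 1 = 1792.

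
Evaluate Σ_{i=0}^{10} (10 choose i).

Setting x = 1 in (1+x)^10 gives Σ C(10,i) = 2^10 = 1024.

1024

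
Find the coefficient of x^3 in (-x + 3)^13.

-16888014

The general term is C(13,j)·(-x)^j·(3)^(13-j); the x^3 term has j = 3.
C(13,3) = 286.
Coefficient = C(13,3) · (-1)^3 · 3^10 = 286 · (-1) · 59049 = -16888014.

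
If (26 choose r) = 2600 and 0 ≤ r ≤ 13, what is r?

3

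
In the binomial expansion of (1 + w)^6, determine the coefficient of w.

6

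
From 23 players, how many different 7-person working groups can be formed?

245157

This is C(23,7) = 245157.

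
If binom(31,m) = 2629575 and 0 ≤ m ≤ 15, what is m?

7

C(31,m) increases on 0 ≤ m ≤ 15. C(31,6) = 736281 and C(31,7) = 2629575, so m = 7.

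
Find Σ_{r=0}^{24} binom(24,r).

16777216

The entries of row 24 sum to 2^24 = 16777216.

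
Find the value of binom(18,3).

C(18,3) = (18·17·16) / 3! = 4896 / 6 = 816.

816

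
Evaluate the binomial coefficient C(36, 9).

C(36,9) = (36·35·34·33·32·31·30·29·28) / 9! = 34162713446400 / 362880 = 94143280.

94143280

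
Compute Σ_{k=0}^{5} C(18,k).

12616

1 + 18 + 153 + 816 + 3060 + 8568 = 12616.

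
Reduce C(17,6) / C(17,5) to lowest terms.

C(n,k+1)/C(n,k) = (n−k)/(k+1) = (17−5)/(5+1) = 12/6 = 2.

2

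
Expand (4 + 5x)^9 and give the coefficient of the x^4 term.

80640000

The general term is C(9,j)·(4)^j·(5x)^(9-j); the x^4 term has j = 5.
C(9,5) = 126.
Coefficient = C(9,5) · 4^5 · 5^4 = 126 · 1024 · 625 = 80640000.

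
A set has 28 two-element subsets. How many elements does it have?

8

n(n−1)/2 = 28 ⇒ n(n−1) = 56. Since 8·7 = 56, n = 8.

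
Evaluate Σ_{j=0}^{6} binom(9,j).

466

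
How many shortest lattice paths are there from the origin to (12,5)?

Each path is a sequence of 17 steps with 12 rights: C(17,12) = 6188.

6188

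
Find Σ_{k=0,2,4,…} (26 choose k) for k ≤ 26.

Even-k terms of row 26 sum to 2^25 = 33554432.

33554432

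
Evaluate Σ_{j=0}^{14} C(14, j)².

Σ C(14,j)² is the coefficient of x^14 in (1+x)^14(1+x)^14 = (1+x)^28, i.e. C(28,14) = 40116600.

40116600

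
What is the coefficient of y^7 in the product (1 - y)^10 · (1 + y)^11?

-120

Coefficient of y^7 = Σ_{j} C(10,j)·(-1)^j·C(11,7-j)·1^(7-j) for j from 0 to 7.
= 330 + (-4620) + 20790 + (-39600) + 34650 + (-13860) + 2310 + (-120) = -120.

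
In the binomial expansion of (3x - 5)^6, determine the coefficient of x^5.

The general term is C(6,j)·(3x)^j·(-5)^(6-j); the x^5 term has j = 5.
C(6,5) = 6.
Coefficient = C(6,5) · 3^5 · (-5)^1 = 6 · 243 · (-5) = -7290.

-7290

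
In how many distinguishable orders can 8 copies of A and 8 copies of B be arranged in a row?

Choose positions for the A's: C(16,8) = 12870.

12870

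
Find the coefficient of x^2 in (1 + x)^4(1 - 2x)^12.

174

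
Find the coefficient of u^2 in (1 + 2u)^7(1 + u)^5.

164

Coefficient of u^2 = Σ_{j} C(7,j)·2^j·C(5,2-j)·1^(2-j) for j from 0 to 2.
= 10 + 70 + 84 = 164.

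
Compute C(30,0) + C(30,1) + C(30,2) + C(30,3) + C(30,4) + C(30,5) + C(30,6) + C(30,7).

2804012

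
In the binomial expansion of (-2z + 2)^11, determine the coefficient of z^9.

The general term is C(11,j)·(-2z)^j·(2)^(11-j); the z^9 term has j = 9.
C(11,9) = 55.
Coefficient = C(11,9) · (-2)^9 · 2^2 = 55 · (-512) · 4 = -112640.

-112640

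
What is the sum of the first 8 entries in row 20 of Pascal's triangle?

1 + 20 + 190 + 1140 + 4845 + 15504 + 38760 + 77520 = 137980.

137980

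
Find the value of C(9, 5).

C(9,5) = C(9,4) by symmetry.
C(9,4) = (9·8·7·6) / 4! = 3024 / 24 = 126.

126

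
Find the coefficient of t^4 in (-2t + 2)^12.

The general term is C(12,j)·(-2t)^j·(2)^(12-j); the t^4 term has j = 4.
C(12,4) = 495.
Coefficient = C(12,4) · (-2)^4 · 2^8 = 495 · 16 · 256 = 2027520.

2027520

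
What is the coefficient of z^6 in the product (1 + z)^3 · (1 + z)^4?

7

(1 + z)^3(1 + z)^4 = (1 + z)^7, so the coefficient of z^6 is C(7,6)·1^6 = 7·1 = 7.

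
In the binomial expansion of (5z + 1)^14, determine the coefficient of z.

The general term is C(14,j)·(5z)^j·(1)^(14-j); the z^1 term has j = 1.
C(14,1) = 14.
Coefficient = C(14,1) · 5^1 = 14 · 5 = 70.

70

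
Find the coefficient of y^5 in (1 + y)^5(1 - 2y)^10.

837

Coefficient of y^5 = Σ_{j} C(5,j)·1^j·C(10,5-j)·(-2)^(5-j) for j from 0 to 5.
= (-8064) + 16800 + (-9600) + 1800 + (-100) + 1 = 837.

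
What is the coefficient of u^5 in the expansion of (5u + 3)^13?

26387521875

The general term is C(13,j)·(5u)^j·(3)^(13-j); the u^5 term has j = 5.
C(13,5) = 1287.
Coefficient = C(13,5) · 5^5 · 3^8 = 1287 · 3125 · 6561 = 26387521875.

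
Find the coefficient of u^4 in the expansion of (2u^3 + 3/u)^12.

General term: C(12,j)·(2u^3)^j·(3/u)^(12-j), with u-exponent 3j − 1(12−j) = 4j − 12.
Set 4j − 12 = 4: j = 4.
C(12,4) = 495; 2^4 = 16; 3^8 = 6561.
Coefficient = 495 · 16 · 6561 = 51963120.

51963120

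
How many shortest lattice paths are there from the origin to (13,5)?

8568

Each path is a sequence of 18 steps with 13 rights: C(18,13) = 8568.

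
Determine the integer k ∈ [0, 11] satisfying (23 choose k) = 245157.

7

C(23,k) increases on 0 ≤ k ≤ 11. C(23,6) = 100947 and C(23,7) = 245157, so k = 7.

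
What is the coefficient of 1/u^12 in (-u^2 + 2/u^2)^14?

General term: C(14,j)·(-u^2)^j·(2/u^2)^(14-j), with u-exponent 2j − 2(14−j) = 4j − 28.
Set 4j − 28 = -12: j = 4.
C(14,4) = 1001; (-1)^4 = 1; 2^10 = 1024.
Coefficient = 1001 · 1 · 1024 = 1025024.

1025024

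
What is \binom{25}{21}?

C(25,21) = C(25,4) by symmetry.
C(25,4) = (25·24·23·22) / 4! = 303600 / 24 = 12650.

12650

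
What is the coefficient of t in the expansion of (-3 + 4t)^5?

1620

The general term is C(5,j)·(-3)^j·(4t)^(5-j); the t^1 term has j = 4.
C(5,4) = 5.
Coefficient = C(5,4) · (-3)^4 · 4^1 = 5 · 81 · 4 = 1620.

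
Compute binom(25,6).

C(25,6) = (25·24·23·22·21·20) / 6! = 127512000 / 720 = 177100.

177100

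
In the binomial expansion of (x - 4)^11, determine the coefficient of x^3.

The general term is C(11,j)·(x)^j·(-4)^(11-j); the x^3 term has j = 3.
C(11,3) = 165.
Coefficient = C(11,3) · (-4)^8 = 165 · 65536 = 10813440.

10813440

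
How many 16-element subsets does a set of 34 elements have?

2203961430

C(34,16) = (34·33·32·31·30·29·28·27·26·25·24·23·22·21·20·19) / 16! = 46113021921146019840000 / 20922789888000 = 2203961430.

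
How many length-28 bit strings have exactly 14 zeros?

40116600

Choose the 14 positions: C(28,14) = 40116600.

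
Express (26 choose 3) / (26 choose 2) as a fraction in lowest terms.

C(n,k+1)/C(n,k) = (n−k)/(k+1) = (26−2)/(2+1) = 24/3 = 8.

8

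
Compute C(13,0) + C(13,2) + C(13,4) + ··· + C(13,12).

Even-j terms of row 13 sum to 2^12 = 4096.

4096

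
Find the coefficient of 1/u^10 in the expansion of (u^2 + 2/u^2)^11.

42240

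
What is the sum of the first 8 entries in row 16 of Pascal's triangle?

26333

1 + 16 + 120 + 560 + 1820 + 4368 + 8008 + 11440 = 26333.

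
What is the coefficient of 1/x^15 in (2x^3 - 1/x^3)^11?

1320

General term: C(11,j)·(2x^3)^j·(-1/x^3)^(11-j), with x-exponent 3j − 3(11−j) = 6j − 33.
Set 6j − 33 = -15: j = 3.
C(11,3) = 165; 2^3 = 8; (-1)^8 = 1.
Coefficient = 165 · 8 · 1 = 1320.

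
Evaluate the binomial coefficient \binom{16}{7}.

11440

C(16,7) = (16·15·14·13·12·11·10) / 7! = 57657600 / 5040 = 11440.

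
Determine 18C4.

C(18,4) = (18·17·16·15) / 4! = 73440 / 24 = 3060.

3060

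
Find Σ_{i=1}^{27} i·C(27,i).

Differentiating (1+x)^27 and setting x=1: Σ i·C(27,i) = 27·2^26 = 1811939328.

1811939328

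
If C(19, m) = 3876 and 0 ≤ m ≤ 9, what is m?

4

C(19,m) increases on 0 ≤ m ≤ 9. C(19,3) = 969 and C(19,4) = 3876, so m = 4.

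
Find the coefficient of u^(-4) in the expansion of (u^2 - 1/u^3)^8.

General term: C(8,j)·(u^2)^j·(-1/u^3)^(8-j), with u-exponent 2j − 3(8−j) = 5j − 24.
Set 5j − 24 = -4: j = 4.
C(8,4) = 70; 1^4 = 1; (-1)^4 = 1.
Coefficient = 70 · 1 · 1 = 70.

70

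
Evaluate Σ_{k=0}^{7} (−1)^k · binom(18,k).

The partial alternating sum Σ_{k=0}^{7} (−1)^k C(18,k) = (−1)^7 C(17,7) = -19448.

-19448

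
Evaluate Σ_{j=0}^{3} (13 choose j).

378

1 + 13 + 78 + 286 = 378.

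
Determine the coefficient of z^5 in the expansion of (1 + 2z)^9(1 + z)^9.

60858

Coefficient of z^5 = Σ_{j} C(9,j)·2^j·C(9,5-j)·1^(5-j) for j from 0 to 5.
= 126 + 2268 + 12096 + 24192 + 18144 + 4032 = 60858.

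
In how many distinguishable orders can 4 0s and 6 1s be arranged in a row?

210

Choose positions for the 0s: C(10,4) = 210.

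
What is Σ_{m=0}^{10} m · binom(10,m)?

Since m·C(10,m) = 10·C(9,m−1), the sum is 10·2^9 = 10·512 = 5120.

5120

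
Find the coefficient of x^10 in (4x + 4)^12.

1107296256

The general term is C(12,j)·(4x)^j·(4)^(12-j); the x^10 term has j = 10.
C(12,10) = 66.
Coefficient = C(12,10) · 4^10 · 4^2 = 66 · 1048576 · 16 = 1107296256.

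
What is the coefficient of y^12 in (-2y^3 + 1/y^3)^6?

General term: C(6,j)·(-2y^3)^j·(1/y^3)^(6-j), with y-exponent 3j − 3(6−j) = 6j − 18.
Set 6j − 18 = 12: j = 5.
C(6,5) = 6; (-2)^5 = -32; 1^1 = 1.
Coefficient = 6 · (-32) · 1 = -192.

-192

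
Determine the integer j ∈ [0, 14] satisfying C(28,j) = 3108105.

8

C(28,j) increases on 0 ≤ j ≤ 14. C(28,7) = 1184040 and C(28,8) = 3108105, so j = 8.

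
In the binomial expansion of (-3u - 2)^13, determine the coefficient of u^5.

-80061696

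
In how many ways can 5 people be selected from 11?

462

This is C(11,5) = 462.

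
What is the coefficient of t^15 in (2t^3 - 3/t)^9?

-145152

General term: C(9,j)·(2t^3)^j·(-3/t)^(9-j), with t-exponent 3j − 1(9−j) = 4j − 9.
Set 4j − 9 = 15: j = 6.
C(9,6) = 84; 2^6 = 64; (-3)^3 = -27.
Coefficient = 84 · 64 · (-27) = -145152.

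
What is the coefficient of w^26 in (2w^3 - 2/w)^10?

-10240

General term: C(10,j)·(2w^3)^j·(-2/w)^(10-j), with w-exponent 3j − 1(10−j) = 4j − 10.
Set 4j − 10 = 26: j = 9.
C(10,9) = 10; 2^9 = 512; (-2)^1 = -2.
Coefficient = 10 · 512 · (-2) = -10240.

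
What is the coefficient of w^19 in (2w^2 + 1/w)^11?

11264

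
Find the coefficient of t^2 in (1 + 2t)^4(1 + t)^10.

Coefficient of t^2 = Σ_{j} C(4,j)·2^j·C(10,2-j)·1^(2-j) for j from 0 to 2.
= 45 + 80 + 24 = 149.

149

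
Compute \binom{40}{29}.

2311801440

C(40,29) = C(40,11) by symmetry.
C(40,11) = (40·39·38·37·36·35·34·33·32·31·30) / 11! = 92279715720192000 / 39916800 = 2311801440.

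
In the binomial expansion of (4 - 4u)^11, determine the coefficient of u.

-46137344

The general term is C(11,j)·(4)^j·(-4u)^(11-j); the u^1 term has j = 10.
C(11,10) = 11.
Coefficient = C(11,10) · 4^10 · (-4)^1 = 11 · 1048576 · (-4) = -46137344.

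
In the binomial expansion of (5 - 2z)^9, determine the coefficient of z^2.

The general term is C(9,j)·(5)^j·(-2z)^(9-j); the z^2 term has j = 7.
C(9,7) = 36.
Coefficient = C(9,7) · 5^7 · (-2)^2 = 36 · 78125 · 4 = 11250000.

11250000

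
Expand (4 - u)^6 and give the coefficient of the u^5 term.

The general term is C(6,j)·(4)^j·(-u)^(6-j); the u^5 term has j = 1.
C(6,1) = 6.
Coefficient = C(6,1) · 4^1 · (-1)^5 = 6 · 4 · (-1) = -24.

-24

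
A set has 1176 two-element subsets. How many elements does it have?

n(n−1)/2 = 1176 ⇒ n(n−1) = 2352. Since 49·48 = 2352, n = 49.

49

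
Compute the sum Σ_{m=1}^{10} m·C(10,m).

Differentiating (1+x)^10 and setting x=1: Σ m·C(10,m) = 10·2^9 = 5120.

5120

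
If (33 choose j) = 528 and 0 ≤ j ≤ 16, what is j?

2

C(33,j) increases on 0 ≤ j ≤ 16. C(33,1) = 33 and C(33,2) = 528, so j = 2.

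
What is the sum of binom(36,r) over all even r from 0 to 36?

Even-r terms of row 36 sum to 2^35 = 34359738368.

34359738368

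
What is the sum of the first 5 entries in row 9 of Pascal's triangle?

256

1 + 9 + 36 + 84 + 126 = 256.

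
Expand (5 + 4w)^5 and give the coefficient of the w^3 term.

16000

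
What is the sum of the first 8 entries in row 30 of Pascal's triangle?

1 + 30 + 435 + 4060 + 27405 + 142506 + 593775 + 2035800 = 2804012.

2804012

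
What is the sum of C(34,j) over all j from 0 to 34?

17179869184

Setting x = 1 in (1+x)^34 gives Σ C(34,j) = 2^34 = 17179869184.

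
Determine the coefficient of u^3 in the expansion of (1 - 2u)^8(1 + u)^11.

Coefficient of u^3 = Σ_{j} C(8,j)·(-2)^j·C(11,3-j)·1^(3-j) for j from 0 to 3.
= 165 + (-880) + 1232 + (-448) = 69.

69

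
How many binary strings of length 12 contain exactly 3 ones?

220

Choose the 3 positions: C(12,3) = 220.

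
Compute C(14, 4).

C(14,4) = (14·13·12·11) / 4! = 24024 / 24 = 1001.

1001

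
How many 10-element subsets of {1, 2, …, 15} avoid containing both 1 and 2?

All 10-subsets: C(15,10) = 3003. Those containing both fixed elements: C(13,8) = 1287.
3003 − 1287 = 1716.

1716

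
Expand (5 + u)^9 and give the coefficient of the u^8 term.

The general term is C(9,j)·(5)^j·(u)^(9-j); the u^8 term has j = 1.
C(9,1) = 9.
Coefficient = C(9,1) · 5^1 = 9 · 5 = 45.

45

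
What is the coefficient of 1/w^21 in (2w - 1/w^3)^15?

-320320

General term: C(15,j)·(2w)^j·(-1/w^3)^(15-j), with w-exponent 1j − 3(15−j) = 4j − 45.
Set 4j − 45 = -21: j = 6.
C(15,6) = 5005; 2^6 = 64; (-1)^9 = -1.
Coefficient = 5005 · 64 · (-1) = -320320.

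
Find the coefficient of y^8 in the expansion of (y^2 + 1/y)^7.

General term: C(7,j)·(y^2)^j·(1/y)^(7-j), with y-exponent 2j − 1(7−j) = 3j − 7.
Set 3j − 7 = 8: j = 5.
C(7,5) = 21; 1^5 = 1; 1^2 = 1.
Coefficient = 21 · 1 · 1 = 21.

21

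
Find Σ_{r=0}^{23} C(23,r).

The entries of row 23 sum to 2^23 = 8388608.

8388608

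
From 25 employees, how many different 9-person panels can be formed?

This is C(25,9) = 2042975.

2042975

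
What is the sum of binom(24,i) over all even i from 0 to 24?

8388608

Even-i terms of row 24 sum to 2^23 = 8388608.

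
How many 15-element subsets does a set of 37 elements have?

C(37,15) = (37·36·35·34·33·32·31·30·29·28·27·26·25·24·23) / 15! = 12245324002983751680000 / 1307674368000 = 9364199760.

9364199760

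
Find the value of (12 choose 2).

66

C(12,2) = (12·11) / 2! = 132 / 2 = 66.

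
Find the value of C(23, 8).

C(23,8) = (23·22·21·20·19·18·17·16) / 8! = 19769460480 / 40320 = 490314.

490314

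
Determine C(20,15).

C(20,15) = C(20,5) by symmetry.
C(20,5) = (20·19·18·17·16) / 5! = 1860480 / 120 = 15504.

15504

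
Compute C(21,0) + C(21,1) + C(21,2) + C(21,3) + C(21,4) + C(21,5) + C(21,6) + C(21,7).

1 + 21 + 210 + 1330 + 5985 + 20349 + 54264 + 116280 = 198440.

198440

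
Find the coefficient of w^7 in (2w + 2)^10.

The general term is C(10,j)·(2w)^j·(2)^(10-j); the w^7 term has j = 7.
C(10,7) = 120.
Coefficient = C(10,7) · 2^7 · 2^3 = 120 · 128 · 8 = 122880.

122880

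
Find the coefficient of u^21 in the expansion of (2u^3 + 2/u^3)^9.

4608

General term: C(9,j)·(2u^3)^j·(2/u^3)^(9-j), with u-exponent 3j − 3(9−j) = 6j − 27.
Set 6j − 27 = 21: j = 8.
C(9,8) = 9; 2^8 = 256; 2^1 = 2.
Coefficient = 9 · 256 · 2 = 4608.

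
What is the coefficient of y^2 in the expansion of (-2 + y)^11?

-28160

The general term is C(11,j)·(-2)^j·(y)^(11-j); the y^2 term has j = 9.
C(11,9) = 55.
Coefficient = C(11,9) · (-2)^9 = 55 · (-512) = -28160.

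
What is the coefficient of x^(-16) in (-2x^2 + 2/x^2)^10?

General term: C(10,j)·(-2x^2)^j·(2/x^2)^(10-j), with x-exponent 2j − 2(10−j) = 4j − 20.
Set 4j − 20 = -16: j = 1.
C(10,1) = 10; (-2)^1 = -2; 2^9 = 512.
Coefficient = 10 · (-2) · 512 = -10240.

-10240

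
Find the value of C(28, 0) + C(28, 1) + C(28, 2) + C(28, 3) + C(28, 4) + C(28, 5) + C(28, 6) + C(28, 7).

1 + 28 + 378 + 3276 + 20475 + 98280 + 376740 + 1184040 = 1683218.

1683218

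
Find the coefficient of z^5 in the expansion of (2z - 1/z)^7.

-448

General term: C(7,j)·(2z)^j·(-1/z)^(7-j), with z-exponent 1j − 1(7−j) = 2j − 7.
Set 2j − 7 = 5: j = 6.
C(7,6) = 7; 2^6 = 64; (-1)^1 = -1.
Coefficient = 7 · 64 · (-1) = -448.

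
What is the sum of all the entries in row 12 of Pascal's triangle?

4096

The entries of row 12 sum to 2^12 = 4096.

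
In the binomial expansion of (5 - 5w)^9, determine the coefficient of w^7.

The general term is C(9,j)·(5)^j·(-5w)^(9-j); the w^7 term has j = 2.
C(9,2) = 36.
Coefficient = C(9,2) · 5^2 · (-5)^7 = 36 · 25 · (-78125) = -70312500.

-70312500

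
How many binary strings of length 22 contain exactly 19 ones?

1540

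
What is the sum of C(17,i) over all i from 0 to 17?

Setting x = 1 in (1+x)^17 gives Σ C(17,i) = 2^17 = 131072.

131072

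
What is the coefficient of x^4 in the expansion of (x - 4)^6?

240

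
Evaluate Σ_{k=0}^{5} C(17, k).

1 + 17 + 136 + 680 + 2380 + 6188 = 9402.

9402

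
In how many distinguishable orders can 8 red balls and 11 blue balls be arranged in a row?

75582

Choose positions for the red balls: C(19,8) = 75582.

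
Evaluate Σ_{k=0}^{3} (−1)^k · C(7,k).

-20

The partial alternating sum Σ_{k=0}^{3} (−1)^k C(7,k) = (−1)^3 C(6,3) = -20.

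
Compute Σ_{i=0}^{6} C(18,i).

1 + 18 + 153 + 816 + 3060 + 8568 + 18564 = 31180.

31180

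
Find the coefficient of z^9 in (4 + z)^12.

The general term is C(12,j)·(4)^j·(z)^(12-j); the z^9 term has j = 3.
C(12,3) = 220.
Coefficient = C(12,3) · 4^3 = 220 · 64 = 14080.

14080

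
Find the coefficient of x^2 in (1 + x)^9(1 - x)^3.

Coefficient of x^2 = Σ_{j} C(9,j)·1^j·C(3,2-j)·(-1)^(2-j) for j from 0 to 2.
= 3 + (-27) + 36 = 12.

12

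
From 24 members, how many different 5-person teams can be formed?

This is C(24,5) = 42504.

42504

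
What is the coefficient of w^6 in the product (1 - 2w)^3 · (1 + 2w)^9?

Coefficient of w^6 = Σ_{j} C(3,j)·(-2)^j·C(9,6-j)·2^(6-j) for j from 0 to 3.
= 5376 + (-24192) + 24192 + (-5376) = 0.

0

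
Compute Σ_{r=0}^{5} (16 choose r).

6885

1 + 16 + 120 + 560 + 1820 + 4368 = 6885.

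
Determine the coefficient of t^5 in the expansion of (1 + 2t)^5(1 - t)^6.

96

Coefficient of t^5 = Σ_{j} C(5,j)·2^j·C(6,5-j)·(-1)^(5-j) for j from 0 to 5.
= (-6) + 150 + (-800) + 1200 + (-480) + 32 = 96.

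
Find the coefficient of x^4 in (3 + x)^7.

945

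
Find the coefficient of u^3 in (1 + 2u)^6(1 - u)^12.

12

Coefficient of u^3 = Σ_{j} C(6,j)·2^j·C(12,3-j)·(-1)^(3-j) for j from 0 to 3.
= (-220) + 792 + (-720) + 160 = 12.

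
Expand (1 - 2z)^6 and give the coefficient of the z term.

The general term is C(6,j)·(1)^j·(-2z)^(6-j); the z^1 term has j = 5.
C(6,5) = 6.
Coefficient = C(6,5) · (-2)^1 = 6 · (-2) = -12.

-12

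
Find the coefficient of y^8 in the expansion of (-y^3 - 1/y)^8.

70

General term: C(8,j)·(-y^3)^j·(-1/y)^(8-j), with y-exponent 3j − 1(8−j) = 4j − 8.
Set 4j − 8 = 8: j = 4.
C(8,4) = 70; (-1)^4 = 1; (-1)^4 = 1.
Coefficient = 70 · 1 · 1 = 70.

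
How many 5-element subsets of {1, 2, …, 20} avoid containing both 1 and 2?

14688

All 5-subsets: C(20,5) = 15504. Those containing both fixed elements: C(18,3) = 816.
15504 − 816 = 14688.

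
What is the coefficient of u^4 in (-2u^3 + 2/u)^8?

General term: C(8,j)·(-2u^3)^j·(2/u)^(8-j), with u-exponent 3j − 1(8−j) = 4j − 8.
Set 4j − 8 = 4: j = 3.
C(8,3) = 56; (-2)^3 = -8; 2^5 = 32.
Coefficient = 56 · (-8) · 32 = -14336.

-14336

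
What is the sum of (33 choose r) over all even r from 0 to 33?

4294967296

Even-r terms of row 33 sum to 2^32 = 4294967296.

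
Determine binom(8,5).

C(8,5) = C(8,3) by symmetry.
C(8,3) = (8·7·6) / 3! = 336 / 6 = 56.

56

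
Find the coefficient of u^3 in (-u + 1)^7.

The general term is C(7,j)·(-u)^j·(1)^(7-j); the u^3 term has j = 3.
C(7,3) = 35.
Coefficient = C(7,3) · (-1)^3 = 35 · (-1) = -35.

-35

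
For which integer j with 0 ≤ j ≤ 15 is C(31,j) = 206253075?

13

C(31,j) increases on 0 ≤ j ≤ 15. C(31,12) = 141120525 and C(31,13) = 206253075, so j = 13.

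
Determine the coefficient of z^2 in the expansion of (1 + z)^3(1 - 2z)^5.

13

Coefficient of z^2 = Σ_{j} C(3,j)·1^j·C(5,2-j)·(-2)^(2-j) for j from 0 to 2.
= 40 + (-30) + 3 = 13.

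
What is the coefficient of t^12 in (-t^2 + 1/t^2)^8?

-8

General term: C(8,j)·(-t^2)^j·(1/t^2)^(8-j), with t-exponent 2j − 2(8−j) = 4j − 16.
Set 4j − 16 = 12: j = 7.
C(8,7) = 8; (-1)^7 = -1; 1^1 = 1.
Coefficient = 8 · (-1) · 1 = -8.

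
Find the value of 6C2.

15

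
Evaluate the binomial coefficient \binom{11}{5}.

462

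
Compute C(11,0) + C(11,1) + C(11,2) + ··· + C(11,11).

2048

The entries of row 11 sum to 2^11 = 2048.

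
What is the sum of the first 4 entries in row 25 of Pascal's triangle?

2626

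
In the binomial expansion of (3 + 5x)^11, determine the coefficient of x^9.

The general term is C(11,j)·(3)^j·(5x)^(11-j); the x^9 term has j = 2.
C(11,2) = 55.
Coefficient = C(11,2) · 3^2 · 5^9 = 55 · 9 · 1953125 = 966796875.

966796875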